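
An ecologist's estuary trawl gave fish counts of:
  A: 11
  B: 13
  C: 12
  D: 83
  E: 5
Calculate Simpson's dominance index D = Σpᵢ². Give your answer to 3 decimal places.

0.478

Total N = 11+13+12+83+5 = 124, so the proportions are 0.08871, 0.10484, 0.09677, 0.66935, 0.04032 (working shown to 5 dp, full precision carried).
D = 0.08871² + 0.10484² + 0.09677² + 0.66935² + 0.04032² = 0.00787 + 0.01099 + 0.00937 + 0.44804 + 0.00163 = 0.47789.
To 3 decimal places, D = 0.478.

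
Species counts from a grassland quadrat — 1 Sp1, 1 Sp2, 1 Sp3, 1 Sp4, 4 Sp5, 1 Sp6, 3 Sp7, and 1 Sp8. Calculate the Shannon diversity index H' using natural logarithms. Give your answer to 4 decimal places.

Total N = 1+1+1+1+4+1+3+1 = 13, so the proportions are 0.076923, 0.076923, 0.076923, 0.076923, 0.307692, 0.076923, 0.230769, 0.076923 (working shown to 6 dp, full precision carried).
Each pᵢ ln pᵢ term: 0.076923×(-2.564949)=-0.197304, 0.076923×(-2.564949)=-0.197304, 0.076923×(-2.564949)=-0.197304, 0.076923×(-2.564949)=-0.197304, 0.307692×(-1.178655)=-0.362663, 0.076923×(-2.564949)=-0.197304, 0.230769×(-1.466337)=-0.338385, 0.076923×(-2.564949)=-0.197304.
Sum = -1.884871, so H' = 1.8849.

1.8849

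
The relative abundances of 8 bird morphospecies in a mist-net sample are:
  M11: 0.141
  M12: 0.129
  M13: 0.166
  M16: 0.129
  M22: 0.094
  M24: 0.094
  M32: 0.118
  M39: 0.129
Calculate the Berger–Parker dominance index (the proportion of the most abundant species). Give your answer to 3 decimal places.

The largest proportion is 0.166, i.e. d = 0.166 to 3 decimal places.

0.166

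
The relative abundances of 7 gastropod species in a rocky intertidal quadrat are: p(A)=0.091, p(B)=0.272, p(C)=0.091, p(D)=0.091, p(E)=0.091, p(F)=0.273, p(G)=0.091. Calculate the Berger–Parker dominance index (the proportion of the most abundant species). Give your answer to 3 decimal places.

The largest proportion is 0.273, i.e. d = 0.273 to 3 decimal places.

0.273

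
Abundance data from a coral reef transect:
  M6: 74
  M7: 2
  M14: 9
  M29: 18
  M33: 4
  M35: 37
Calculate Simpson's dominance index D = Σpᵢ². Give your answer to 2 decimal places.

Total N = 74+2+9+18+4+37 = 144, so the proportions are 0.5139, 0.0139, 0.0625, 0.125, 0.0278, 0.2569 (working shown to 4 dp, full precision carried).
D = 0.5139² + 0.0139² + 0.0625² + 0.125² + 0.0278² + 0.2569² = 0.2641 + 0.0002 + 0.0039 + 0.0156 + 0.0008 + 0.0660 = 0.3506.
To 2 decimal places, D = 0.35.

0.35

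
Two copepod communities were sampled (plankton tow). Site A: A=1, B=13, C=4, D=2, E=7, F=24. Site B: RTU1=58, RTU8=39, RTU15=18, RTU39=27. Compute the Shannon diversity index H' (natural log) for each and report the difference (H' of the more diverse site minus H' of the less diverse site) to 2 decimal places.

Site A: N=51, proportions 0.0196, 0.2549, 0.0784, 0.0392, 0.1373, 0.4706, giving H' = 1.3795 (working shown to 4 dp, full precision carried).
Site B: N=142, proportions 0.4085, 0.2746, 0.1268, 0.1901, giving H' = 1.2981.
Difference = |1.3795 − 1.2981| = 0.0814, i.e. 0.08 to 2 decimal places.

0.08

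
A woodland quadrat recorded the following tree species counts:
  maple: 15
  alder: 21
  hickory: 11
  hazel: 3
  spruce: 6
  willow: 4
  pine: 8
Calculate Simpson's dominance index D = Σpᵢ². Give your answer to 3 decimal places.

0.197

Total N = 15+21+11+3+6+4+8 = 68, so the proportions are 0.22059, 0.30882, 0.16176, 0.04412, 0.08824, 0.05882, 0.11765 (working shown to 5 dp, full precision carried).
D = 0.22059² + 0.30882² + 0.16176² + 0.04412² + 0.08824² + 0.05882² + 0.11765² = 0.04866 + 0.09537 + 0.02617 + 0.00195 + 0.00779 + 0.00346 + 0.01384 = 0.19723.
To 3 decimal places, D = 0.197.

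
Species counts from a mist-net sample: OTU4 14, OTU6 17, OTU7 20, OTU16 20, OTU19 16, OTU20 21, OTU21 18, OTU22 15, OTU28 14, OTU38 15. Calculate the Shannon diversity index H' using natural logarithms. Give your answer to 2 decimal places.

Total N = 14+17+20+20+16+21+18+15+14+15 = 170, so the proportions are 0.0824, 0.1, 0.1176, 0.1176, 0.0941, 0.1235, 0.1059, 0.0882, 0.0824, 0.0882 (working shown to 4 dp, full precision carried).
Each pᵢ ln pᵢ term: 0.0824×(-2.4967)=-0.2056, 0.1×(-2.3026)=-0.2303, 0.1176×(-2.1401)=-0.2518, 0.1176×(-2.1401)=-0.2518, 0.0941×(-2.3632)=-0.2224, 0.1235×(-2.0913)=-0.2583, 0.1059×(-2.2454)=-0.2378, 0.0882×(-2.4277)=-0.2142, 0.0824×(-2.4967)=-0.2056, 0.0882×(-2.4277)=-0.2142.
Sum = -2.2920, so H' = 2.29.

2.29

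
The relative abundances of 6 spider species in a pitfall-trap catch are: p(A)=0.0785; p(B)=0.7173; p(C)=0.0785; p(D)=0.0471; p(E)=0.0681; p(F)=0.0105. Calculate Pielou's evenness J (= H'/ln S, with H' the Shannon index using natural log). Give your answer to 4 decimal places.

H' = −Σ pᵢ ln pᵢ = −((-0.199756) + (-0.238331) + (-0.199756) + (-0.143913) + (-0.182970) + (-0.047842)) = 1.012567 (working shown to 6 dp, full precision carried).
With S = 6 species, ln S = 1.791759, so J = 1.012567/1.791759 = 0.565124, i.e. 0.5651 to 4 decimal places.

0.5651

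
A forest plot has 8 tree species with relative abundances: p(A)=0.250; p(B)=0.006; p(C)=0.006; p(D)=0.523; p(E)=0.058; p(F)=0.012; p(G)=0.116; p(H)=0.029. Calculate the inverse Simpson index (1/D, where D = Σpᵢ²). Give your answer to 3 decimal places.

2.826

D = 0.25² + 0.006² + 0.006² + 0.523² + 0.058² + 0.012² + 0.116² + 0.029² = 0.062500 + 0.000036 + 0.000036 + 0.273529 + 0.003364 + 0.000144 + 0.013456 + 0.000841 = 0.353906 (working shown to 6 dp, full precision carried).
So 1/D = 2.82561, i.e. 2.826 to 3 decimal places.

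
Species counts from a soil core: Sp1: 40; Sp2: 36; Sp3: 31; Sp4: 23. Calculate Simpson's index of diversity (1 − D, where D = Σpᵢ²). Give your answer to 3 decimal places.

Total N = 40+36+31+23 = 130, so the proportions are 0.30769, 0.27692, 0.23846, 0.17692 (working shown to 5 dp, full precision carried).
D = 0.30769² + 0.27692² + 0.23846² + 0.17692² = 0.09467 + 0.07669 + 0.05686 + 0.03130 = 0.25953.
So 1 − D = 0.74047, i.e. 0.740 to 3 decimal places.

0.740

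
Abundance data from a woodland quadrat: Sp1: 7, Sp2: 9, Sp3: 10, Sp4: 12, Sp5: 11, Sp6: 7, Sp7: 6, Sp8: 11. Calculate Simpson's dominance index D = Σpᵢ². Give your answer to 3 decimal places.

0.132

Total N = 7+9+10+12+11+7+6+11 = 73, so the proportions are 0.09589, 0.12329, 0.13699, 0.16438, 0.15068, 0.09589, 0.08219, 0.15068 (working shown to 5 dp, full precision carried).
D = 0.09589² + 0.12329² + 0.13699² + 0.16438² + 0.15068² + 0.09589² + 0.08219² + 0.15068² = 0.00919 + 0.01520 + 0.01877 + 0.02702 + 0.02271 + 0.00919 + 0.00676 + 0.02271 = 0.13154.
To 3 decimal places, D = 0.132.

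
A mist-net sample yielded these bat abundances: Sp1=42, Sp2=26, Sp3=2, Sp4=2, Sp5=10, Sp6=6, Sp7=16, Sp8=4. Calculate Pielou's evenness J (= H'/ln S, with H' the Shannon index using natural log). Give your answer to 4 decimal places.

0.7905

Total N = 42+26+2+2+10+6+16+4 = 108, so the proportions are 0.388889, 0.240741, 0.018519, 0.018519, 0.092593, 0.055556, 0.148148, 0.037037 (working shown to 6 dp, full precision carried).
H' = −Σ pᵢ ln pᵢ = −((-0.367291) + (-0.342823) + (-0.073870) + (-0.073870) + (-0.220328) + (-0.160576) + (-0.282895) + (-0.122068)) = 1.643722.
With S = 8 species, ln S = 2.079442, so J = 1.643722/2.079442 = 0.790463, i.e. 0.7905 to 4 decimal places.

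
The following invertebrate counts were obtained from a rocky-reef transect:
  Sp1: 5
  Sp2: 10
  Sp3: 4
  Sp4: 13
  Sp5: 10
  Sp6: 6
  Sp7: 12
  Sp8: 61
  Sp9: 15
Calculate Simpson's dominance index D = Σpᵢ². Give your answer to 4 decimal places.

Total N = 5+10+4+13+10+6+12+61+15 = 136, so the proportions are 0.036765, 0.073529, 0.029412, 0.095588, 0.073529, 0.044118, 0.088235, 0.448529, 0.110294 (working shown to 6 dp, full precision carried).
D = 0.036765² + 0.073529² + 0.029412² + 0.095588² + 0.073529² + 0.044118² + 0.088235² + 0.448529² + 0.110294² = 0.001352 + 0.005407 + 0.000865 + 0.009137 + 0.005407 + 0.001946 + 0.007785 + 0.201179 + 0.012165 = 0.245242.
To 4 decimal places, D = 0.2452.

0.2452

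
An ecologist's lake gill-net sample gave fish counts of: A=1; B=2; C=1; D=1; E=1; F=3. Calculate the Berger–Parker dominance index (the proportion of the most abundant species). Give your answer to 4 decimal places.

Total N = 1+2+1+1+1+3 = 9, so the proportions are 0.111111, 0.222222, 0.111111, 0.111111, 0.111111, 0.333333 (working shown to 6 dp, full precision carried).
The largest proportion is 0.333333, i.e. d = 0.3333 to 4 decimal places.

0.3333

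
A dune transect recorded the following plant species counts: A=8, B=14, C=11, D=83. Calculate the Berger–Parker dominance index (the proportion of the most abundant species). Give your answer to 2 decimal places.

0.72

Total N = 8+14+11+83 = 116, so the proportions are 0.069, 0.1207, 0.0948, 0.7155 (working shown to 4 dp, full precision carried).
The largest proportion is 0.7155, i.e. d = 0.72 to 2 decimal places.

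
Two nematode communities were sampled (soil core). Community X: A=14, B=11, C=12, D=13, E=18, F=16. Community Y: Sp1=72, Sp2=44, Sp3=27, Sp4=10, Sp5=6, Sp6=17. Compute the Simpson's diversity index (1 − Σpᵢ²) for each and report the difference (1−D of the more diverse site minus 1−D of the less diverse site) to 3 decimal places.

Community X: N=84, proportions 0.16667, 0.13095, 0.14286, 0.15476, 0.21429, 0.19048, giving 1−D = 0.82851 (working shown to 5 dp, full precision carried).
Community Y: N=176, proportions 0.40909, 0.25, 0.15341, 0.05682, 0.03409, 0.09659, giving 1−D = 0.73289.
Difference = |0.82851 − 0.73289| = 0.09562, i.e. 0.096 to 3 decimal places.

0.096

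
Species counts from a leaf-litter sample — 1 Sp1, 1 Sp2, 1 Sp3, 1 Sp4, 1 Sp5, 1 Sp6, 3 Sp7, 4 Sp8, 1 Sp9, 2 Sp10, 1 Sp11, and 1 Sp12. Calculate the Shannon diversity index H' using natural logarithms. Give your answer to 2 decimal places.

Total N = 1+1+1+1+1+1+3+4+1+2+1+1 = 18, so the proportions are 0.0556, 0.0556, 0.0556, 0.0556, 0.0556, 0.0556, 0.1667, 0.2222, 0.0556, 0.1111, 0.0556, 0.0556 (working shown to 4 dp, full precision carried).
Each pᵢ ln pᵢ term: 0.0556×(-2.8904)=-0.1606, 0.0556×(-2.8904)=-0.1606, 0.0556×(-2.8904)=-0.1606, 0.0556×(-2.8904)=-0.1606, 0.0556×(-2.8904)=-0.1606, 0.0556×(-2.8904)=-0.1606, 0.1667×(-1.7918)=-0.2986, 0.2222×(-1.5041)=-0.3342, 0.0556×(-2.8904)=-0.1606, 0.1111×(-2.1972)=-0.2441, 0.0556×(-2.8904)=-0.1606, 0.0556×(-2.8904)=-0.1606.
Sum = -2.3222, so H' = 2.32.

2.32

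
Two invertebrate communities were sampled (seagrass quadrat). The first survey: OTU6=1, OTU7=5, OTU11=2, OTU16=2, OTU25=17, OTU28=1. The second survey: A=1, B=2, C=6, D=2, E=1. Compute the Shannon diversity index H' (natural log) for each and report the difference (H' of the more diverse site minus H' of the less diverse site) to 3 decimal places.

0.132

The first survey: N=28, proportions 0.03571, 0.17857, 0.07143, 0.07143, 0.60714, 0.03571, giving H' = 1.22562 (working shown to 5 dp, full precision carried).
The second survey: N=12, proportions 0.08333, 0.16667, 0.5, 0.16667, 0.08333, giving H' = 1.35798.
Difference = |1.22562 − 1.35798| = 0.13236, i.e. 0.132 to 3 decimal places.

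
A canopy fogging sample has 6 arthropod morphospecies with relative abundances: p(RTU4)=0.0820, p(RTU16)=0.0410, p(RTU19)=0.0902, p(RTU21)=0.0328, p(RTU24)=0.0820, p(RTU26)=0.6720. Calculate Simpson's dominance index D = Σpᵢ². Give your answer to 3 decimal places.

D = 0.082² + 0.041² + 0.0902² + 0.0328² + 0.082² + 0.672² = 0.00672 + 0.00168 + 0.00814 + 0.00108 + 0.00672 + 0.45158 = 0.47592 (working shown to 5 dp, full precision carried).
To 3 decimal places, D = 0.476.

0.476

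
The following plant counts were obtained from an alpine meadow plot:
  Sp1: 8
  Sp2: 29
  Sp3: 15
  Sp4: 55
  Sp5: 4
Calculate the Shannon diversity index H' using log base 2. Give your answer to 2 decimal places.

Total N = 8+29+15+55+4 = 111, so the proportions are 0.0721, 0.2613, 0.1351, 0.4955, 0.036 (working shown to 4 dp, full precision carried).
Each pᵢ log₂ pᵢ term: 0.0721×(-3.7944)=-0.2735, 0.2613×(-1.9364)=-0.5059, 0.1351×(-2.8875)=-0.3902, 0.4955×(-1.0131)=-0.5020, 0.036×(-4.7944)=-0.1728.
Sum = -1.8443, so H' = 1.84.

1.84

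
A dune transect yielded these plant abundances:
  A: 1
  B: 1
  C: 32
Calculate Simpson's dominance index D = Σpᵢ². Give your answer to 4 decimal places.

Total N = 1+1+32 = 34, so the proportions are 0.029412, 0.029412, 0.941176 (working shown to 6 dp, full precision carried).
D = 0.029412² + 0.029412² + 0.941176² = 0.000865 + 0.000865 + 0.885813 = 0.887543.
To 4 decimal places, D = 0.8875.

0.8875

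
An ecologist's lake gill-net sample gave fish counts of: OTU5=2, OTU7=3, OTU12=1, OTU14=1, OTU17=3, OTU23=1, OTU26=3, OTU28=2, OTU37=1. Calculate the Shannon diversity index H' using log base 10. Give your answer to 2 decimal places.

Total N = 2+3+1+1+3+1+3+2+1 = 17, so the proportions are 0.1176, 0.1765, 0.0588, 0.0588, 0.1765, 0.0588, 0.1765, 0.1176, 0.0588 (working shown to 4 dp, full precision carried).
Each pᵢ log₁₀ pᵢ term: 0.1176×(-0.9294)=-0.1093, 0.1765×(-0.7533)=-0.1329, 0.0588×(-1.2304)=-0.0724, 0.0588×(-1.2304)=-0.0724, 0.1765×(-0.7533)=-0.1329, 0.0588×(-1.2304)=-0.0724, 0.1765×(-0.7533)=-0.1329, 0.1176×(-0.9294)=-0.1093, 0.0588×(-1.2304)=-0.0724.
Sum = -0.9070, so H' = 0.91.

0.91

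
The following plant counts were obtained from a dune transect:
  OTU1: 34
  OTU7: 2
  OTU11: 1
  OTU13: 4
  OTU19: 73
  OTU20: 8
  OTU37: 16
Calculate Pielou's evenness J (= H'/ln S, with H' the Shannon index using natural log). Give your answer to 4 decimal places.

Total N = 34+2+1+4+73+8+16 = 138, so the proportions are 0.246377, 0.014493, 0.007246, 0.028986, 0.528986, 0.057971, 0.115942 (working shown to 6 dp, full precision carried).
H' = −Σ pᵢ ln pᵢ = −((-0.345148) + (-0.061364) + (-0.035705) + (-0.102637) + (-0.336855) + (-0.165091) + (-0.249816)) = 1.296614.
With S = 7 species, ln S = 1.945910, so J = 1.296614/1.945910 = 0.666328, i.e. 0.6663 to 4 decimal places.

0.6663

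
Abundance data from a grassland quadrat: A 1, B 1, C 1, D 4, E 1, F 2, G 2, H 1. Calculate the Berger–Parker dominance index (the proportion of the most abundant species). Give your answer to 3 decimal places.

Total N = 1+1+1+4+1+2+2+1 = 13, so the proportions are 0.07692, 0.07692, 0.07692, 0.30769, 0.07692, 0.15385, 0.15385, 0.07692 (working shown to 5 dp, full precision carried).
The largest proportion is 0.30769, i.e. d = 0.308 to 3 decimal places.

0.308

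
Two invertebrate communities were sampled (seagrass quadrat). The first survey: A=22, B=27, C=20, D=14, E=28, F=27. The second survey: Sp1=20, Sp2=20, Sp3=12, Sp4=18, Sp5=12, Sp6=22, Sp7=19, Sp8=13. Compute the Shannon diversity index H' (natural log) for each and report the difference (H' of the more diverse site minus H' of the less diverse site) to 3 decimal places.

0.287

The first survey: N=138, proportions 0.15942, 0.19565, 0.14493, 0.10145, 0.2029, 0.19565, giving H' = 1.76681 (working shown to 5 dp, full precision carried).
The second survey: N=136, proportions 0.14706, 0.14706, 0.08824, 0.13235, 0.08824, 0.16176, 0.13971, 0.09559, giving H' = 2.05394.
Difference = |1.76681 − 2.05394| = 0.28713, i.e. 0.287 to 3 decimal places.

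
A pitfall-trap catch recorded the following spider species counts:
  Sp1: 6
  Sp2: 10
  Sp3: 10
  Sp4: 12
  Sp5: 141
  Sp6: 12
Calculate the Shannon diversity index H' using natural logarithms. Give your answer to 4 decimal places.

Total N = 6+10+10+12+141+12 = 191, so the proportions are 0.031414, 0.052356, 0.052356, 0.062827, 0.73822, 0.062827 (working shown to 6 dp, full precision carried).
Each pᵢ ln pᵢ term: 0.031414×(-3.460514)=-0.108707, 0.052356×(-2.949688)=-0.154434, 0.052356×(-2.949688)=-0.154434, 0.062827×(-2.767367)=-0.173866, 0.73822×(-0.303514)=-0.224060, 0.062827×(-2.767367)=-0.173866.
Sum = -0.989367, so H' = 0.9894.

0.9894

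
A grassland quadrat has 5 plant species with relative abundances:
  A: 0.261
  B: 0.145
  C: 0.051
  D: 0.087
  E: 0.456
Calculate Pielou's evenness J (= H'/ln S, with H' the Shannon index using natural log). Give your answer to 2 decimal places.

H' = −Σ pᵢ ln pᵢ = −((-0.3506) + (-0.2800) + (-0.1518) + (-0.2124) + (-0.3581)) = 1.3529 (working shown to 4 dp, full precision carried).
With S = 5 species, ln S = 1.6094, so J = 1.3529/1.6094 = 0.8406, i.e. 0.84 to 2 decimal places.

0.84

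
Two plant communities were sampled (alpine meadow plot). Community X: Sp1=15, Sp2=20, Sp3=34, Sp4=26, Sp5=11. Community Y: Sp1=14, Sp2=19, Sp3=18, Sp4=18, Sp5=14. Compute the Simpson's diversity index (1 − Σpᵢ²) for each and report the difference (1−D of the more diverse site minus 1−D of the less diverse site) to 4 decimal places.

Community X: N=106, proportions 0.141509, 0.188679, 0.320755, 0.245283, 0.103774, giving 1−D = 0.770559 (working shown to 6 dp, full precision carried).
Community Y: N=83, proportions 0.168675, 0.228916, 0.216867, 0.216867, 0.168675, giving 1−D = 0.796632.
Difference = |0.770559 − 0.796632| = 0.026073, i.e. 0.0261 to 4 decimal places.

0.0261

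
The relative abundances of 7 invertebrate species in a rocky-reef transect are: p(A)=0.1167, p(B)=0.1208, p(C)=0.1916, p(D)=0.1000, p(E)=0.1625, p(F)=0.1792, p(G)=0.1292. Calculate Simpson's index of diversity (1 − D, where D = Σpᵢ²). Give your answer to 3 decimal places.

D = 0.1167² + 0.1208² + 0.1916² + 0.1² + 0.1625² + 0.1792² + 0.1292² = 0.01362 + 0.01459 + 0.03671 + 0.01000 + 0.02641 + 0.03211 + 0.01669 = 0.15013 (working shown to 5 dp, full precision carried).
So 1 − D = 0.84987, i.e. 0.850 to 3 decimal places.

0.850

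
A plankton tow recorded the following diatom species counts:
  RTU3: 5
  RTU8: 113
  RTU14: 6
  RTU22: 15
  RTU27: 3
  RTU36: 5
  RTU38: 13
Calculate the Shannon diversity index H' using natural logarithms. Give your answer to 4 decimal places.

Total N = 5+113+6+15+3+5+13 = 160, so the proportions are 0.03125, 0.70625, 0.0375, 0.09375, 0.01875, 0.03125, 0.08125 (working shown to 6 dp, full precision carried).
Each pᵢ ln pᵢ term: 0.03125×(-3.465736)=-0.108304, 0.70625×(-0.347786)=-0.245624, 0.0375×(-3.283414)=-0.123128, 0.09375×(-2.367124)=-0.221918, 0.01875×(-3.976562)=-0.074561, 0.03125×(-3.465736)=-0.108304, 0.08125×(-2.510224)=-0.203956.
Sum = -1.085794, so H' = 1.0858.

1.0858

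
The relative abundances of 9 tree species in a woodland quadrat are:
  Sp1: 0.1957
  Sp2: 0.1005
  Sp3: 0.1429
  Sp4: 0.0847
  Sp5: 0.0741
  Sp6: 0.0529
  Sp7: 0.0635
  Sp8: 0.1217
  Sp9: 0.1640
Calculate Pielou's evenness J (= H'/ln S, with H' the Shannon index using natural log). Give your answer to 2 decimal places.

0.96

H' = −Σ pᵢ ln pᵢ = −((-0.3192) + (-0.2309) + (-0.2780) + (-0.2091) + (-0.1928) + (-0.1555) + (-0.1751) + (-0.2563) + (-0.2965)) = 2.1134 (working shown to 4 dp, full precision carried).
With S = 9 species, ln S = 2.1972, so J = 2.1134/2.1972 = 0.9619, i.e. 0.96 to 2 decimal places.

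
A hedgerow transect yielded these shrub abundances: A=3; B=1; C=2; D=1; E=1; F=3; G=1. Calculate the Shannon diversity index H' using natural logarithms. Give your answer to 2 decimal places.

1.82

Total N = 3+1+2+1+1+3+1 = 12, so the proportions are 0.25, 0.0833, 0.1667, 0.0833, 0.0833, 0.25, 0.0833 (working shown to 4 dp, full precision carried).
Each pᵢ ln pᵢ term: 0.25×(-1.3863)=-0.3466, 0.0833×(-2.4849)=-0.2071, 0.1667×(-1.7918)=-0.2986, 0.0833×(-2.4849)=-0.2071, 0.0833×(-2.4849)=-0.2071, 0.25×(-1.3863)=-0.3466, 0.0833×(-2.4849)=-0.2071.
Sum = -1.8201, so H' = 1.82.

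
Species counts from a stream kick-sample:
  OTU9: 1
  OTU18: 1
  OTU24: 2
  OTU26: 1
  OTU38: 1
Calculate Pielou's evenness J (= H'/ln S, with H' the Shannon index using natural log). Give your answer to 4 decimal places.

Total N = 1+1+2+1+1 = 6, so the proportions are 0.166667, 0.166667, 0.333333, 0.166667, 0.166667 (working shown to 6 dp, full precision carried).
H' = −Σ pᵢ ln pᵢ = −((-0.298627) + (-0.298627) + (-0.366204) + (-0.298627) + (-0.298627)) = 1.560710.
With S = 5 species, ln S = 1.609438, so J = 1.560710/1.609438 = 0.969724, i.e. 0.9697 to 4 decimal places.

0.9697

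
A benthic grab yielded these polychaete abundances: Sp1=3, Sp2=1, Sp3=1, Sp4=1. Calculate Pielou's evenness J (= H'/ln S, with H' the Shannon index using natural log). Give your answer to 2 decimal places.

0.90

Total N = 3+1+1+1 = 6, so the proportions are 0.5, 0.1667, 0.1667, 0.1667 (working shown to 4 dp, full precision carried).
H' = −Σ pᵢ ln pᵢ = −((-0.3466) + (-0.2986) + (-0.2986) + (-0.2986)) = 1.2425.
With S = 4 species, ln S = 1.3863, so J = 1.2425/1.3863 = 0.8962, i.e. 0.90 to 2 decimal places.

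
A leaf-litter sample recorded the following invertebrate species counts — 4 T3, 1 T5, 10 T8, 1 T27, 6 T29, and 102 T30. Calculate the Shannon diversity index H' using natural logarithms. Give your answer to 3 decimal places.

Total N = 4+1+10+1+6+102 = 124, so the proportions are 0.03226, 0.00806, 0.08065, 0.00806, 0.04839, 0.82258 (working shown to 5 dp, full precision carried).
Each pᵢ ln pᵢ term: 0.03226×(-3.43399)=-0.11077, 0.00806×(-4.82028)=-0.03887, 0.08065×(-2.51770)=-0.20304, 0.00806×(-4.82028)=-0.03887, 0.04839×(-3.02852)=-0.14654, 0.82258×(-0.19531)=-0.16066.
Sum = -0.69876, so H' = 0.699.

0.699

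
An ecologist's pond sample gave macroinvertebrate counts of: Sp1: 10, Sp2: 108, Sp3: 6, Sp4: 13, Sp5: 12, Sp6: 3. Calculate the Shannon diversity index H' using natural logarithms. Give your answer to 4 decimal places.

Total N = 10+108+6+13+12+3 = 152, so the proportions are 0.065789, 0.710526, 0.039474, 0.085526, 0.078947, 0.019737 (working shown to 6 dp, full precision carried).
Each pᵢ ln pᵢ term: 0.065789×(-2.721295)=-0.179033, 0.710526×(-0.341749)=-0.242822, 0.039474×(-3.232121)=-0.127584, 0.085526×(-2.458931)=-0.210303, 0.078947×(-2.538974)=-0.200445, 0.019737×(-3.925268)=-0.077472.
Sum = -1.037659, so H' = 1.0377.

1.0377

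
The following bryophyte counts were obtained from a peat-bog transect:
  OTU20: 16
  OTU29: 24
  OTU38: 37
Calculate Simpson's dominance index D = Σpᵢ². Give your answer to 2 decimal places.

Total N = 16+24+37 = 77, so the proportions are 0.2078, 0.3117, 0.4805 (working shown to 4 dp, full precision carried).
D = 0.2078² + 0.3117² + 0.4805² = 0.0432 + 0.0971 + 0.2309 = 0.3712.
To 2 decimal places, D = 0.37.

0.37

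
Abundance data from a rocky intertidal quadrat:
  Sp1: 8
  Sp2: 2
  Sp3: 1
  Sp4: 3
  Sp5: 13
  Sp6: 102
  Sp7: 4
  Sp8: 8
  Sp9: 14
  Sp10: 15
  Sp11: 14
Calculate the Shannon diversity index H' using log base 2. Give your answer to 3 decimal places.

2.324

Total N = 8+2+1+3+13+102+4+8+14+15+14 = 184, so the proportions are 0.04348, 0.01087, 0.00543, 0.0163, 0.07065, 0.55435, 0.02174, 0.04348, 0.07609, 0.08152, 0.07609 (working shown to 5 dp, full precision carried).
Each pᵢ log₂ pᵢ term: 0.04348×(-4.52356)=-0.19668, 0.01087×(-6.52356)=-0.07091, 0.00543×(-7.52356)=-0.04089, 0.0163×(-5.93860)=-0.09682, 0.07065×(-3.82312)=-0.27011, 0.55435×(-0.85114)=-0.47183, 0.02174×(-5.52356)=-0.12008, 0.04348×(-4.52356)=-0.19668, 0.07609×(-3.71621)=-0.28275, 0.08152×(-3.61667)=-0.29484, 0.07609×(-3.71621)=-0.28275.
Sum = -2.32434, so H' = 2.324.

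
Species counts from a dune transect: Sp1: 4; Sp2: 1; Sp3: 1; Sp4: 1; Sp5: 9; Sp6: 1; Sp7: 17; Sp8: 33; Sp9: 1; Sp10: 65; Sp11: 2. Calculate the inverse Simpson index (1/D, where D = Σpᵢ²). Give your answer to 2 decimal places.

Total N = 4+1+1+1+9+1+17+33+1+65+2 = 135, so the proportions are 0.02963, 0.007407, 0.007407, 0.007407, 0.066667, 0.007407, 0.125926, 0.244444, 0.007407, 0.481481, 0.014815 (working shown to 6 dp, full precision carried).
D = 0.02963² + 0.007407² + 0.007407² + 0.007407² + 0.066667² + 0.007407² + 0.125926² + 0.244444² + 0.007407² + 0.481481² + 0.014815² = 0.000878 + 0.000055 + 0.000055 + 0.000055 + 0.004444 + 0.000055 + 0.015857 + 0.059753 + 0.000055 + 0.231824 + 0.000219 = 0.313251.
So 1/D = 3.1923, i.e. 3.19 to 2 decimal places.

3.19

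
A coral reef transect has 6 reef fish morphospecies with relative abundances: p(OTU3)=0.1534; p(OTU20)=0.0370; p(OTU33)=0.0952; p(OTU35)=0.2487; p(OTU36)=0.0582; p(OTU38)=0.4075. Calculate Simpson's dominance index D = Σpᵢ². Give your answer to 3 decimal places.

D = 0.1534² + 0.037² + 0.0952² + 0.2487² + 0.0582² + 0.4075² = 0.02353 + 0.00137 + 0.00906 + 0.06185 + 0.00339 + 0.16606 = 0.26526 (working shown to 5 dp, full precision carried).
To 3 decimal places, D = 0.265.

0.265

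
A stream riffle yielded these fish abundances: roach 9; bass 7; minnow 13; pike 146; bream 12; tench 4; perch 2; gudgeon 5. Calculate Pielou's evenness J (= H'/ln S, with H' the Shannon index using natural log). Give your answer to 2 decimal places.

0.51

Total N = 9+7+13+146+12+4+2+5 = 198, so the proportions are 0.0455, 0.0354, 0.0657, 0.7374, 0.0606, 0.0202, 0.0101, 0.0253 (working shown to 4 dp, full precision carried).
H' = −Σ pᵢ ln pᵢ = −((-0.1405) + (-0.1182) + (-0.1788) + (-0.2246) + (-0.1699) + (-0.0788) + (-0.0464) + (-0.0929)) = 1.0502.
With S = 8 species, ln S = 2.0794, so J = 1.0502/2.0794 = 0.5050, i.e. 0.51 to 2 decimal places.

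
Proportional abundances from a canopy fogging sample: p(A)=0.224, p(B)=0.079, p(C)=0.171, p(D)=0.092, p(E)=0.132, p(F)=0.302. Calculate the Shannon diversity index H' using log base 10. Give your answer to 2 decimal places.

Each pᵢ log₁₀ pᵢ term (working shown to 4 dp, full precision carried): 0.224×(-0.6498)=-0.1455, 0.079×(-1.1024)=-0.0871, 0.171×(-0.7670)=-0.1312, 0.092×(-1.0362)=-0.0953, 0.132×(-0.8794)=-0.1161, 0.302×(-0.5200)=-0.1570.
Sum = -0.7322, so H' = 0.73.

0.73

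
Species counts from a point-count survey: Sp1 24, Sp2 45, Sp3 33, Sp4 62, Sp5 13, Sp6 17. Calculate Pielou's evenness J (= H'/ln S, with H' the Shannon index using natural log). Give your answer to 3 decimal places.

Total N = 24+45+33+62+13+17 = 194, so the proportions are 0.12371, 0.23196, 0.1701, 0.31959, 0.06701, 0.08763 (working shown to 5 dp, full precision carried).
H' = −Σ pᵢ ln pᵢ = −((-0.25853) + (-0.33894) + (-0.30131) + (-0.36456) + (-0.18112) + (-0.21335)) = 1.65781.
With S = 6 species, ln S = 1.79176, so J = 1.65781/1.79176 = 0.92524, i.e. 0.925 to 3 decimal places.

0.925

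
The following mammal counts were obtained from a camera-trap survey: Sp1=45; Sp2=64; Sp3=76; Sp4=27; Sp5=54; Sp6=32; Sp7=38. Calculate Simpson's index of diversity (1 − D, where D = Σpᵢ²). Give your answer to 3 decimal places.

Total N = 45+64+76+27+54+32+38 = 336, so the proportions are 0.13393, 0.19048, 0.22619, 0.08036, 0.16071, 0.09524, 0.1131 (working shown to 5 dp, full precision carried).
D = 0.13393² + 0.19048² + 0.22619² + 0.08036² + 0.16071² + 0.09524² + 0.1131² = 0.01794 + 0.03628 + 0.05116 + 0.00646 + 0.02583 + 0.00907 + 0.01279 = 0.15953.
So 1 − D = 0.84047, i.e. 0.840 to 3 decimal places.

0.840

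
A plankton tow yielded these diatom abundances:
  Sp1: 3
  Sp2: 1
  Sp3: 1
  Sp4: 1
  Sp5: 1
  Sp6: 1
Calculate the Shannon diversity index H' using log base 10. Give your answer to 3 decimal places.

Total N = 3+1+1+1+1+1 = 8, so the proportions are 0.375, 0.125, 0.125, 0.125, 0.125, 0.125 (working shown to 5 dp, full precision carried).
Each pᵢ log₁₀ pᵢ term: 0.375×(-0.42597)=-0.15974, 0.125×(-0.90309)=-0.11289, 0.125×(-0.90309)=-0.11289, 0.125×(-0.90309)=-0.11289, 0.125×(-0.90309)=-0.11289, 0.125×(-0.90309)=-0.11289.
Sum = -0.72417, so H' = 0.724.

0.724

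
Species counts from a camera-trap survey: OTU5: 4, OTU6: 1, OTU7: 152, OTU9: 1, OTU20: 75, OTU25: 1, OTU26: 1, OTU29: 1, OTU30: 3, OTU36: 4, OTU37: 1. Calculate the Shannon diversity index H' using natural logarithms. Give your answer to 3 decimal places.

0.981

Total N = 4+1+152+1+75+1+1+1+3+4+1 = 244, so the proportions are 0.01639, 0.0041, 0.62295, 0.0041, 0.30738, 0.0041, 0.0041, 0.0041, 0.0123, 0.01639, 0.0041 (working shown to 5 dp, full precision carried).
Each pᵢ ln pᵢ term: 0.01639×(-4.11087)=-0.06739, 0.0041×(-5.49717)=-0.02253, 0.62295×(-0.47329)=-0.29483, 0.0041×(-5.49717)=-0.02253, 0.30738×(-1.17968)=-0.36261, 0.0041×(-5.49717)=-0.02253, 0.0041×(-5.49717)=-0.02253, 0.0041×(-5.49717)=-0.02253, 0.0123×(-4.39856)=-0.05408, 0.01639×(-4.11087)=-0.06739, 0.0041×(-5.49717)=-0.02253.
Sum = -0.98148, so H' = 0.981.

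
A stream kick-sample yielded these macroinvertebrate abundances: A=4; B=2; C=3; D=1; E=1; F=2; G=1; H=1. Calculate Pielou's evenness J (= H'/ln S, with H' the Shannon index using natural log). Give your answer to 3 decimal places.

Total N = 4+2+3+1+1+2+1+1 = 15, so the proportions are 0.26667, 0.13333, 0.2, 0.06667, 0.06667, 0.13333, 0.06667, 0.06667 (working shown to 5 dp, full precision carried).
H' = −Σ pᵢ ln pᵢ = −((-0.35247) + (-0.26865) + (-0.32189) + (-0.18054) + (-0.18054) + (-0.26865) + (-0.18054) + (-0.18054)) = 1.93381.
With S = 8 species, ln S = 2.07944, so J = 1.93381/2.07944 = 0.92997, i.e. 0.930 to 3 decimal places.

0.930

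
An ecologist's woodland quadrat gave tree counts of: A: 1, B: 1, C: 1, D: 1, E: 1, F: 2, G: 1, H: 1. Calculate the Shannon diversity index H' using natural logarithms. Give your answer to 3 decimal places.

2.043

Total N = 1+1+1+1+1+2+1+1 = 9, so the proportions are 0.11111, 0.11111, 0.11111, 0.11111, 0.11111, 0.22222, 0.11111, 0.11111 (working shown to 5 dp, full precision carried).
Each pᵢ ln pᵢ term: 0.11111×(-2.19722)=-0.24414, 0.11111×(-2.19722)=-0.24414, 0.11111×(-2.19722)=-0.24414, 0.11111×(-2.19722)=-0.24414, 0.11111×(-2.19722)=-0.24414, 0.22222×(-1.50408)=-0.33424, 0.11111×(-2.19722)=-0.24414, 0.11111×(-2.19722)=-0.24414.
Sum = -2.04319, so H' = 2.043.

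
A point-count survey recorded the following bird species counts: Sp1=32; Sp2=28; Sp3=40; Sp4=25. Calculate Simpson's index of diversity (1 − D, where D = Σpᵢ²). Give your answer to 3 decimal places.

Total N = 32+28+40+25 = 125, so the proportions are 0.256, 0.224, 0.32, 0.2 (working shown to 5 dp, full precision carried).
D = 0.256² + 0.224² + 0.32² + 0.2² = 0.06554 + 0.05018 + 0.10240 + 0.04000 = 0.25811.
So 1 − D = 0.74189, i.e. 0.742 to 3 decimal places.

0.742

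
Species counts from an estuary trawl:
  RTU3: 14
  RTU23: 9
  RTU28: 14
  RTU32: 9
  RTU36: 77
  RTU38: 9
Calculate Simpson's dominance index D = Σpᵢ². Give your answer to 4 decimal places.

0.3767

Total N = 14+9+14+9+77+9 = 132, so the proportions are 0.106061, 0.068182, 0.106061, 0.068182, 0.583333, 0.068182 (working shown to 6 dp, full precision carried).
D = 0.106061² + 0.068182² + 0.106061² + 0.068182² + 0.583333² + 0.068182² = 0.011249 + 0.004649 + 0.011249 + 0.004649 + 0.340278 + 0.004649 = 0.376722.
To 4 decimal places, D = 0.3767.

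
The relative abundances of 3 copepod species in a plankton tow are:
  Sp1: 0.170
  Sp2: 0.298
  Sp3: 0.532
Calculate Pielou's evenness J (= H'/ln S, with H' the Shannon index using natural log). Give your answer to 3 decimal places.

0.908

H' = −Σ pᵢ ln pᵢ = −((-0.30123) + (-0.36078) + (-0.33575)) = 0.99776 (working shown to 5 dp, full precision carried).
With S = 3 species, ln S = 1.09861, so J = 0.99776/1.09861 = 0.90820, i.e. 0.908 to 3 decimal places.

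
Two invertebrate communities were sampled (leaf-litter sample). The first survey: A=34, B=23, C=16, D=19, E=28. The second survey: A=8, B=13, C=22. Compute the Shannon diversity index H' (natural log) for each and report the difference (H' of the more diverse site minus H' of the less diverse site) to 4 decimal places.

The first survey: N=120, proportions 0.283333, 0.191667, 0.133333, 0.158333, 0.233333, giving H' = 1.573991 (working shown to 6 dp, full precision carried).
The second survey: N=43, proportions 0.186047, 0.302326, 0.511628, giving H' = 1.017414.
Difference = |1.573991 − 1.017414| = 0.556577, i.e. 0.5566 to 4 decimal places.

0.5566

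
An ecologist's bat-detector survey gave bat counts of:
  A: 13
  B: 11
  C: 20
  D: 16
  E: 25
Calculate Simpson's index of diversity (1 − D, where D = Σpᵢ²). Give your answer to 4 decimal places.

0.7826

Total N = 13+11+20+16+25 = 85, so the proportions are 0.152941, 0.129412, 0.235294, 0.188235, 0.294118 (working shown to 6 dp, full precision carried).
D = 0.152941² + 0.129412² + 0.235294² + 0.188235² + 0.294118² = 0.023391 + 0.016747 + 0.055363 + 0.035433 + 0.086505 = 0.217439.
So 1 − D = 0.782561, i.e. 0.7826 to 4 decimal places.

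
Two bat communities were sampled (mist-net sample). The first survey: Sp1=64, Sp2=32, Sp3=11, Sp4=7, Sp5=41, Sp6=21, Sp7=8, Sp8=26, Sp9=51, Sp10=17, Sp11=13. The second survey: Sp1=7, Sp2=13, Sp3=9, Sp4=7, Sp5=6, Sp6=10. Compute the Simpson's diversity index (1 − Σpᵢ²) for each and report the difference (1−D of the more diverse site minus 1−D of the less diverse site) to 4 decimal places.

0.0466

The first survey: N=291, proportions 0.219931, 0.109966, 0.037801, 0.024055, 0.140893, 0.072165, 0.027491, 0.089347, 0.175258, 0.058419, 0.044674, giving 1−D = 0.867609 (working shown to 6 dp, full precision carried).
The second survey: N=52, proportions 0.134615, 0.25, 0.173077, 0.134615, 0.115385, 0.192308, giving 1−D = 0.821006.
Difference = |0.867609 − 0.821006| = 0.046603, i.e. 0.0466 to 4 decimal places.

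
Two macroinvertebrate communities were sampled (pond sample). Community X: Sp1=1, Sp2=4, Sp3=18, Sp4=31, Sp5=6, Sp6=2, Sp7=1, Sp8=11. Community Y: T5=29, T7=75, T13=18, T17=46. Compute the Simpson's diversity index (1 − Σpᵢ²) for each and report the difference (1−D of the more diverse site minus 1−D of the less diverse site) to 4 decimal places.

0.0482

Community X: N=74, proportions 0.013514, 0.054054, 0.243243, 0.418919, 0.081081, 0.027027, 0.013514, 0.148649, giving 1−D = 0.732652 (working shown to 6 dp, full precision carried).
Community Y: N=168, proportions 0.172619, 0.446429, 0.107143, 0.27381, giving 1−D = 0.684453.
Difference = |0.732652 − 0.684453| = 0.048199, i.e. 0.0482 to 4 decimal places.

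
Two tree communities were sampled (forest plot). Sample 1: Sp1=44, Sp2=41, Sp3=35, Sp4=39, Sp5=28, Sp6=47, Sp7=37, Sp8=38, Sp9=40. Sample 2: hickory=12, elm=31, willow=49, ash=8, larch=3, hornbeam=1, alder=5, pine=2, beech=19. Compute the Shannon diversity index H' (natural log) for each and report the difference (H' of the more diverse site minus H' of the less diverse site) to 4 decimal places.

0.4921

Sample 1: N=349, proportions 0.126074, 0.117479, 0.100287, 0.111748, 0.080229, 0.13467, 0.106017, 0.108883, 0.114613, giving H' = 2.188244 (working shown to 6 dp, full precision carried).
Sample 2: N=130, proportions 0.092308, 0.238462, 0.376923, 0.061538, 0.023077, 0.007692, 0.038462, 0.015385, 0.146154, giving H' = 1.696143.
Difference = |2.188244 − 1.696143| = 0.492101, i.e. 0.4921 to 4 decimal places.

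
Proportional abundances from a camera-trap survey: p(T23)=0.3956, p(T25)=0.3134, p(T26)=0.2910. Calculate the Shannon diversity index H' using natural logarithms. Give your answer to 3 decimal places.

1.090

Each pᵢ ln pᵢ term (working shown to 5 dp, full precision carried): 0.3956×(-0.92735)=-0.36686, 0.3134×(-1.16027)=-0.36363, 0.291×(-1.23443)=-0.35922.
Sum = -1.08971, so H' = 1.090.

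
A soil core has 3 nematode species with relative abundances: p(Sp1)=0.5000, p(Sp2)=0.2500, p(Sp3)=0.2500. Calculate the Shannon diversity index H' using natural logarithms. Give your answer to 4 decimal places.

Each pᵢ ln pᵢ term (working shown to 6 dp, full precision carried): 0.5×(-0.693147)=-0.346574, 0.25×(-1.386294)=-0.346574, 0.25×(-1.386294)=-0.346574.
Sum = -1.039721, so H' = 1.0397.

1.0397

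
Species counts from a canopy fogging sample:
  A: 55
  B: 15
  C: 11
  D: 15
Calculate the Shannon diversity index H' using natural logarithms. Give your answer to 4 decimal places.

Total N = 55+15+11+15 = 96, so the proportions are 0.572917, 0.15625, 0.114583, 0.15625 (working shown to 6 dp, full precision carried).
Each pᵢ ln pᵢ term: 0.572917×(-0.557015)=-0.319123, 0.15625×(-1.856298)=-0.290047, 0.114583×(-2.166453)=-0.248239, 0.15625×(-1.856298)=-0.290047.
Sum = -1.147456, so H' = 1.1475.

1.1475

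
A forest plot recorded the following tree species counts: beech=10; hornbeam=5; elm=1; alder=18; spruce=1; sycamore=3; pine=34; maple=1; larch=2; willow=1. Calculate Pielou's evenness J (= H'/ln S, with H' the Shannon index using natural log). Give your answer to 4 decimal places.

0.6941

Total N = 10+5+1+18+1+3+34+1+2+1 = 76, so the proportions are 0.131579, 0.065789, 0.013158, 0.236842, 0.013158, 0.039474, 0.447368, 0.013158, 0.026316, 0.013158 (working shown to 6 dp, full precision carried).
H' = −Σ pᵢ ln pᵢ = −((-0.266862) + (-0.179033) + (-0.056983) + (-0.341138) + (-0.056983) + (-0.127584) + (-0.359851) + (-0.056983) + (-0.095726) + (-0.056983)) = 1.598126.
With S = 10 species, ln S = 2.302585, so J = 1.598126/2.302585 = 0.694058, i.e. 0.6941 to 4 decimal places.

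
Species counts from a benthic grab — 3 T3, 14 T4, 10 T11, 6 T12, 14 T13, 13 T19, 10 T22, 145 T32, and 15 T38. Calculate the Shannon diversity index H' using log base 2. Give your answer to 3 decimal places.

Total N = 3+14+10+6+14+13+10+145+15 = 230, so the proportions are 0.01304, 0.06087, 0.04348, 0.02609, 0.06087, 0.05652, 0.04348, 0.63043, 0.06522 (working shown to 5 dp, full precision carried).
Each pᵢ log₂ pᵢ term: 0.01304×(-6.26053)=-0.08166, 0.06087×(-4.03814)=-0.24580, 0.04348×(-4.52356)=-0.19668, 0.02609×(-5.26053)=-0.13723, 0.06087×(-4.03814)=-0.24580, 0.05652×(-4.14505)=-0.23429, 0.04348×(-4.52356)=-0.19668, 0.63043×(-0.66558)=-0.41961, 0.06522×(-3.93860)=-0.25687.
Sum = -2.01460, so H' = 2.015.

2.015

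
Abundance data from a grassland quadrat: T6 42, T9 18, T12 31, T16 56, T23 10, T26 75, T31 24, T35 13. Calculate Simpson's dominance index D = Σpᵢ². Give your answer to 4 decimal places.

Total N = 42+18+31+56+10+75+24+13 = 269, so the proportions are 0.156134, 0.066914, 0.115242, 0.208178, 0.037175, 0.27881, 0.089219, 0.048327 (working shown to 6 dp, full precision carried).
D = 0.156134² + 0.066914² + 0.115242² + 0.208178² + 0.037175² + 0.27881² + 0.089219² + 0.048327² = 0.024378 + 0.004478 + 0.013281 + 0.043338 + 0.001382 + 0.077735 + 0.007960 + 0.002336 = 0.174887.
To 4 decimal places, D = 0.1749.

0.1749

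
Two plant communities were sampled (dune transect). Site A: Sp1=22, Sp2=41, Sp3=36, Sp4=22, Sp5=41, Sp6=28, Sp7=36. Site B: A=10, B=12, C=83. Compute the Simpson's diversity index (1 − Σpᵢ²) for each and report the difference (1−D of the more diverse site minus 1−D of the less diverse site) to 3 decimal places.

0.496

Site A: N=226, proportions 0.09735, 0.18142, 0.15929, 0.09735, 0.18142, 0.12389, 0.15929, giving 1−D = 0.84913 (working shown to 5 dp, full precision carried).
Site B: N=105, proportions 0.09524, 0.11429, 0.79048, giving 1−D = 0.35302.
Difference = |0.84913 − 0.35302| = 0.49611, i.e. 0.496 to 3 decimal places.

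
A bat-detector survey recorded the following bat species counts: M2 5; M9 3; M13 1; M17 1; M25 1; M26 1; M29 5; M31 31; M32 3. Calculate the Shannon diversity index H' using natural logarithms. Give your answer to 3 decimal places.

1.400

Total N = 5+3+1+1+1+1+5+31+3 = 51, so the proportions are 0.09804, 0.05882, 0.01961, 0.01961, 0.01961, 0.01961, 0.09804, 0.60784, 0.05882 (working shown to 5 dp, full precision carried).
Each pᵢ ln pᵢ term: 0.09804×(-2.32239)=-0.22769, 0.05882×(-2.83321)=-0.16666, 0.01961×(-3.93183)=-0.07709, 0.01961×(-3.93183)=-0.07709, 0.01961×(-3.93183)=-0.07709, 0.01961×(-3.93183)=-0.07709, 0.09804×(-2.32239)=-0.22769, 0.60784×(-0.49784)=-0.30261, 0.05882×(-2.83321)=-0.16666.
Sum = -1.39968, so H' = 1.400.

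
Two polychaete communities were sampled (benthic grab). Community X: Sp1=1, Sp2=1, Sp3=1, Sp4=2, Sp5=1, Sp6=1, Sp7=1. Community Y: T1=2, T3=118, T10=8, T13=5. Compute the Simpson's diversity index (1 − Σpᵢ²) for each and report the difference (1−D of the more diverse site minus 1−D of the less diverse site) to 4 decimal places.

Community X: N=8, proportions 0.125, 0.125, 0.125, 0.25, 0.125, 0.125, 0.125, giving 1−D = 0.843750 (working shown to 6 dp, full precision carried).
Community Y: N=133, proportions 0.015038, 0.887218, 0.06015, 0.037594, giving 1−D = 0.207587.
Difference = |0.843750 − 0.207587| = 0.636163, i.e. 0.6362 to 4 decimal places.

0.6362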